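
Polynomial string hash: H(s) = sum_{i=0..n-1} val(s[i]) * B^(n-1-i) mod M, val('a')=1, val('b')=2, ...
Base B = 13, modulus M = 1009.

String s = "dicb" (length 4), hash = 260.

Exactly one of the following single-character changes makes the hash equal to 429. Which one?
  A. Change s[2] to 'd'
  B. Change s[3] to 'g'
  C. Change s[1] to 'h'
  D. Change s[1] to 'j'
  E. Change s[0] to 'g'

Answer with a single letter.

Option A: s[2]='c'->'d', delta=(4-3)*13^1 mod 1009 = 13, hash=260+13 mod 1009 = 273
Option B: s[3]='b'->'g', delta=(7-2)*13^0 mod 1009 = 5, hash=260+5 mod 1009 = 265
Option C: s[1]='i'->'h', delta=(8-9)*13^2 mod 1009 = 840, hash=260+840 mod 1009 = 91
Option D: s[1]='i'->'j', delta=(10-9)*13^2 mod 1009 = 169, hash=260+169 mod 1009 = 429 <-- target
Option E: s[0]='d'->'g', delta=(7-4)*13^3 mod 1009 = 537, hash=260+537 mod 1009 = 797

Answer: D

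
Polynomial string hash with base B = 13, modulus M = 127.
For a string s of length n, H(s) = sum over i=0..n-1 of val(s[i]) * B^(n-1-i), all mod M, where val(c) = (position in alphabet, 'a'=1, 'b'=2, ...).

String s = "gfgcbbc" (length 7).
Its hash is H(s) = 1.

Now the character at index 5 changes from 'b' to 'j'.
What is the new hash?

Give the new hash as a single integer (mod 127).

Answer: 105

Derivation:
val('b') = 2, val('j') = 10
Position k = 5, exponent = n-1-k = 1
B^1 mod M = 13^1 mod 127 = 13
Delta = (10 - 2) * 13 mod 127 = 104
New hash = (1 + 104) mod 127 = 105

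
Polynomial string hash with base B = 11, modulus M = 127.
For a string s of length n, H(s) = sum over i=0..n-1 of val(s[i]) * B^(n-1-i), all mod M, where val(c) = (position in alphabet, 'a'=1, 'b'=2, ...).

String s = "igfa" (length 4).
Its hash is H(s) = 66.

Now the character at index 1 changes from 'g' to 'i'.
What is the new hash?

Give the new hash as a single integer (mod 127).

Answer: 54

Derivation:
val('g') = 7, val('i') = 9
Position k = 1, exponent = n-1-k = 2
B^2 mod M = 11^2 mod 127 = 121
Delta = (9 - 7) * 121 mod 127 = 115
New hash = (66 + 115) mod 127 = 54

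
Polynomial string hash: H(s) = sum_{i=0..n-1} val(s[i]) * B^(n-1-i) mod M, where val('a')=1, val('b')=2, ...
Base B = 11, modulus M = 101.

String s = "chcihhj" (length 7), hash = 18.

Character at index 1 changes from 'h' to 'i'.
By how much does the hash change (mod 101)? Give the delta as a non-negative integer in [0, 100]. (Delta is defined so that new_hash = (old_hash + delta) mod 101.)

Answer: 57

Derivation:
Delta formula: (val(new) - val(old)) * B^(n-1-k) mod M
  val('i') - val('h') = 9 - 8 = 1
  B^(n-1-k) = 11^5 mod 101 = 57
  Delta = 1 * 57 mod 101 = 57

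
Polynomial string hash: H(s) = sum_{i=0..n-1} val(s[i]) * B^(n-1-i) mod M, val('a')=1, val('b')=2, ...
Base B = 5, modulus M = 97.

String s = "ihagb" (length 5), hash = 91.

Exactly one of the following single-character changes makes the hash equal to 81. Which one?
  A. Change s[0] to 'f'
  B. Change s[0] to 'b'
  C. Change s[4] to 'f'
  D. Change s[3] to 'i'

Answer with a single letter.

Option A: s[0]='i'->'f', delta=(6-9)*5^4 mod 97 = 65, hash=91+65 mod 97 = 59
Option B: s[0]='i'->'b', delta=(2-9)*5^4 mod 97 = 87, hash=91+87 mod 97 = 81 <-- target
Option C: s[4]='b'->'f', delta=(6-2)*5^0 mod 97 = 4, hash=91+4 mod 97 = 95
Option D: s[3]='g'->'i', delta=(9-7)*5^1 mod 97 = 10, hash=91+10 mod 97 = 4

Answer: B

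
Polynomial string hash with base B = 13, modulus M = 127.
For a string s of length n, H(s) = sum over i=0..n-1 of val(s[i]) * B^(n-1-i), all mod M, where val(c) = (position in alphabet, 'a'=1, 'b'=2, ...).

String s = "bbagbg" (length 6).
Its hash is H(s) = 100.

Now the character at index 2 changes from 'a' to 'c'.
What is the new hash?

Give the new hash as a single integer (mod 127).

Answer: 49

Derivation:
val('a') = 1, val('c') = 3
Position k = 2, exponent = n-1-k = 3
B^3 mod M = 13^3 mod 127 = 38
Delta = (3 - 1) * 38 mod 127 = 76
New hash = (100 + 76) mod 127 = 49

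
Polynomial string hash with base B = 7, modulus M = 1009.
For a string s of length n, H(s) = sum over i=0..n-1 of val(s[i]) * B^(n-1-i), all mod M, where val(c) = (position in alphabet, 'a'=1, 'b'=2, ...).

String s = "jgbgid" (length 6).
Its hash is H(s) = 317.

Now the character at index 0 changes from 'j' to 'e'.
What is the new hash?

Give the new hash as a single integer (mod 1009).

Answer: 29

Derivation:
val('j') = 10, val('e') = 5
Position k = 0, exponent = n-1-k = 5
B^5 mod M = 7^5 mod 1009 = 663
Delta = (5 - 10) * 663 mod 1009 = 721
New hash = (317 + 721) mod 1009 = 29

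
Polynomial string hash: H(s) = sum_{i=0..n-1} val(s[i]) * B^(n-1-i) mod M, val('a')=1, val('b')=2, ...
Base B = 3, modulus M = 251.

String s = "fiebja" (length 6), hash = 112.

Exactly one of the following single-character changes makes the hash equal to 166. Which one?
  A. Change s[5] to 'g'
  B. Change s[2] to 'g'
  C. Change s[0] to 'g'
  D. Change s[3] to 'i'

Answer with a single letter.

Option A: s[5]='a'->'g', delta=(7-1)*3^0 mod 251 = 6, hash=112+6 mod 251 = 118
Option B: s[2]='e'->'g', delta=(7-5)*3^3 mod 251 = 54, hash=112+54 mod 251 = 166 <-- target
Option C: s[0]='f'->'g', delta=(7-6)*3^5 mod 251 = 243, hash=112+243 mod 251 = 104
Option D: s[3]='b'->'i', delta=(9-2)*3^2 mod 251 = 63, hash=112+63 mod 251 = 175

Answer: B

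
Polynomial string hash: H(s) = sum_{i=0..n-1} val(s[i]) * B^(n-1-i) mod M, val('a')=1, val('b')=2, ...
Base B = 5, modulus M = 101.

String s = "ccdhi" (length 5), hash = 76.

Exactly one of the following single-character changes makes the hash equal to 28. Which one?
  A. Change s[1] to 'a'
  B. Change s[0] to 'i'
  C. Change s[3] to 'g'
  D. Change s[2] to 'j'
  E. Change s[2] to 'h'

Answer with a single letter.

Option A: s[1]='c'->'a', delta=(1-3)*5^3 mod 101 = 53, hash=76+53 mod 101 = 28 <-- target
Option B: s[0]='c'->'i', delta=(9-3)*5^4 mod 101 = 13, hash=76+13 mod 101 = 89
Option C: s[3]='h'->'g', delta=(7-8)*5^1 mod 101 = 96, hash=76+96 mod 101 = 71
Option D: s[2]='d'->'j', delta=(10-4)*5^2 mod 101 = 49, hash=76+49 mod 101 = 24
Option E: s[2]='d'->'h', delta=(8-4)*5^2 mod 101 = 100, hash=76+100 mod 101 = 75

Answer: A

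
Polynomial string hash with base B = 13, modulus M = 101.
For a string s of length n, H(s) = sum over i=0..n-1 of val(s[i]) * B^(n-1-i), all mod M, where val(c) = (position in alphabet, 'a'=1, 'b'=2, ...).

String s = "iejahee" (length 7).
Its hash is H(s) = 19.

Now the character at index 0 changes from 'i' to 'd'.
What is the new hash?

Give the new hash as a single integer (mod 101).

Answer: 25

Derivation:
val('i') = 9, val('d') = 4
Position k = 0, exponent = n-1-k = 6
B^6 mod M = 13^6 mod 101 = 19
Delta = (4 - 9) * 19 mod 101 = 6
New hash = (19 + 6) mod 101 = 25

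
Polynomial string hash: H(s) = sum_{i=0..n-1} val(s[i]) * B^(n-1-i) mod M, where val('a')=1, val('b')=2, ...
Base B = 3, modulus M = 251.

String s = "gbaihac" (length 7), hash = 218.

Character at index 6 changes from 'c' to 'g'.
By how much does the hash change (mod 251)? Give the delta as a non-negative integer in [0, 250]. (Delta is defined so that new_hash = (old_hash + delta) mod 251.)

Delta formula: (val(new) - val(old)) * B^(n-1-k) mod M
  val('g') - val('c') = 7 - 3 = 4
  B^(n-1-k) = 3^0 mod 251 = 1
  Delta = 4 * 1 mod 251 = 4

Answer: 4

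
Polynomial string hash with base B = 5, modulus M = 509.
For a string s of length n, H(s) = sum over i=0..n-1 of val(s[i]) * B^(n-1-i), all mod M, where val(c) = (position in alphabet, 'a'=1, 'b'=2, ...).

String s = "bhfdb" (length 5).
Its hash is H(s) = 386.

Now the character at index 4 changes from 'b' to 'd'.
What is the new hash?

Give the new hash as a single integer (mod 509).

val('b') = 2, val('d') = 4
Position k = 4, exponent = n-1-k = 0
B^0 mod M = 5^0 mod 509 = 1
Delta = (4 - 2) * 1 mod 509 = 2
New hash = (386 + 2) mod 509 = 388

Answer: 388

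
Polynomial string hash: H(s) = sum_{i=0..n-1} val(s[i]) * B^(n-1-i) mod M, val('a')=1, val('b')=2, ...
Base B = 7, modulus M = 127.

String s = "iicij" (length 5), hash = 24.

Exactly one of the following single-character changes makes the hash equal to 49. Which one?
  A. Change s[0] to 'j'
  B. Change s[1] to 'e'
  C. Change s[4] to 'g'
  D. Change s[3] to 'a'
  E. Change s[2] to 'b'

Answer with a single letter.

Option A: s[0]='i'->'j', delta=(10-9)*7^4 mod 127 = 115, hash=24+115 mod 127 = 12
Option B: s[1]='i'->'e', delta=(5-9)*7^3 mod 127 = 25, hash=24+25 mod 127 = 49 <-- target
Option C: s[4]='j'->'g', delta=(7-10)*7^0 mod 127 = 124, hash=24+124 mod 127 = 21
Option D: s[3]='i'->'a', delta=(1-9)*7^1 mod 127 = 71, hash=24+71 mod 127 = 95
Option E: s[2]='c'->'b', delta=(2-3)*7^2 mod 127 = 78, hash=24+78 mod 127 = 102

Answer: B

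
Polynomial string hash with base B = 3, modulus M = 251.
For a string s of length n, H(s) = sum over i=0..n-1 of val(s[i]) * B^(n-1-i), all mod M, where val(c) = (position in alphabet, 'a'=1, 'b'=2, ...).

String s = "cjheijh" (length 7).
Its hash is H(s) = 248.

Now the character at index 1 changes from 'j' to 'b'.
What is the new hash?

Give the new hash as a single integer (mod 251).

Answer: 61

Derivation:
val('j') = 10, val('b') = 2
Position k = 1, exponent = n-1-k = 5
B^5 mod M = 3^5 mod 251 = 243
Delta = (2 - 10) * 243 mod 251 = 64
New hash = (248 + 64) mod 251 = 61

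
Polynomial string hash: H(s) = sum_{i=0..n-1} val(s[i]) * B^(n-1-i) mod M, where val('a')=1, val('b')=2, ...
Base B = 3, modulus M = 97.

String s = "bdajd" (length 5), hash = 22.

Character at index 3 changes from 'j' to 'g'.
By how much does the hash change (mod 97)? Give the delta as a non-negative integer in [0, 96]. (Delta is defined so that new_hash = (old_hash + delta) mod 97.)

Delta formula: (val(new) - val(old)) * B^(n-1-k) mod M
  val('g') - val('j') = 7 - 10 = -3
  B^(n-1-k) = 3^1 mod 97 = 3
  Delta = -3 * 3 mod 97 = 88

Answer: 88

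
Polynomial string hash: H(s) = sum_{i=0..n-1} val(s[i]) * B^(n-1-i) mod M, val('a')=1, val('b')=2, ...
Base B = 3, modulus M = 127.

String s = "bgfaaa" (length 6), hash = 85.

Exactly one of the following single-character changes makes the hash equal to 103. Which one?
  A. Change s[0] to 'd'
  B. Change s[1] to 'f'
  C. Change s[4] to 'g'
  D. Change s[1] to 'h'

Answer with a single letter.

Answer: C

Derivation:
Option A: s[0]='b'->'d', delta=(4-2)*3^5 mod 127 = 105, hash=85+105 mod 127 = 63
Option B: s[1]='g'->'f', delta=(6-7)*3^4 mod 127 = 46, hash=85+46 mod 127 = 4
Option C: s[4]='a'->'g', delta=(7-1)*3^1 mod 127 = 18, hash=85+18 mod 127 = 103 <-- target
Option D: s[1]='g'->'h', delta=(8-7)*3^4 mod 127 = 81, hash=85+81 mod 127 = 39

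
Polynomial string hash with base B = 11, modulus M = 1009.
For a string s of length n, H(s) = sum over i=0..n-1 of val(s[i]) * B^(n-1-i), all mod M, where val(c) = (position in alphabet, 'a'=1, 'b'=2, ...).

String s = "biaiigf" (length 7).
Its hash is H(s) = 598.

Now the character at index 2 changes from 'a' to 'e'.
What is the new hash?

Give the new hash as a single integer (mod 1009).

Answer: 640

Derivation:
val('a') = 1, val('e') = 5
Position k = 2, exponent = n-1-k = 4
B^4 mod M = 11^4 mod 1009 = 515
Delta = (5 - 1) * 515 mod 1009 = 42
New hash = (598 + 42) mod 1009 = 640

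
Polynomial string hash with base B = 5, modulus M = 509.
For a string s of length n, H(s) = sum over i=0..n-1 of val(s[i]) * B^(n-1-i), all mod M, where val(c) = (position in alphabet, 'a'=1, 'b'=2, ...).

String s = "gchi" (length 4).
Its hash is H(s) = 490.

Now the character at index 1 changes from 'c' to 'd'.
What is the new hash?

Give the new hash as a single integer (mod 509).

val('c') = 3, val('d') = 4
Position k = 1, exponent = n-1-k = 2
B^2 mod M = 5^2 mod 509 = 25
Delta = (4 - 3) * 25 mod 509 = 25
New hash = (490 + 25) mod 509 = 6

Answer: 6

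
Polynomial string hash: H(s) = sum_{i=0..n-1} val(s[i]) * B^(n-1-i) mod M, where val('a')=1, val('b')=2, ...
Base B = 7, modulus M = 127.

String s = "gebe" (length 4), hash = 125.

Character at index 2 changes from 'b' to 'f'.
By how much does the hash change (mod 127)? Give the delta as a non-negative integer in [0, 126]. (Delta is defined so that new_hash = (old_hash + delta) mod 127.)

Answer: 28

Derivation:
Delta formula: (val(new) - val(old)) * B^(n-1-k) mod M
  val('f') - val('b') = 6 - 2 = 4
  B^(n-1-k) = 7^1 mod 127 = 7
  Delta = 4 * 7 mod 127 = 28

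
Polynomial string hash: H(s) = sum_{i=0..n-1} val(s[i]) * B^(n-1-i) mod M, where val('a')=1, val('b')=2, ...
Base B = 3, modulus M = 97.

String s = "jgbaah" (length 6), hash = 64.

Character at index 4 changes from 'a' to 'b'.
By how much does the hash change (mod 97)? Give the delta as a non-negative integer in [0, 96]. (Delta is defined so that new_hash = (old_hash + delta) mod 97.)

Answer: 3

Derivation:
Delta formula: (val(new) - val(old)) * B^(n-1-k) mod M
  val('b') - val('a') = 2 - 1 = 1
  B^(n-1-k) = 3^1 mod 97 = 3
  Delta = 1 * 3 mod 97 = 3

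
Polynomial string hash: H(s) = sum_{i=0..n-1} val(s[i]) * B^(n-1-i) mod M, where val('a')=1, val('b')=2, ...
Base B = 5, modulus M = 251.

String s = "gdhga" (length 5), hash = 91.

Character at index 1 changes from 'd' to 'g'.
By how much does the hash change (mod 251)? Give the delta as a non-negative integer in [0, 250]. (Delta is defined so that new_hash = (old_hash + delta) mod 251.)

Delta formula: (val(new) - val(old)) * B^(n-1-k) mod M
  val('g') - val('d') = 7 - 4 = 3
  B^(n-1-k) = 5^3 mod 251 = 125
  Delta = 3 * 125 mod 251 = 124

Answer: 124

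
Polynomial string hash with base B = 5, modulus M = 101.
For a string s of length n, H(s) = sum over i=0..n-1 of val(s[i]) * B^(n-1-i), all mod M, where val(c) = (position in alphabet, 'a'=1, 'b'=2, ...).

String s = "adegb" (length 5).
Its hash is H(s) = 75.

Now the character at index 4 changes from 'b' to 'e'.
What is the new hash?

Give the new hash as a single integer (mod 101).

Answer: 78

Derivation:
val('b') = 2, val('e') = 5
Position k = 4, exponent = n-1-k = 0
B^0 mod M = 5^0 mod 101 = 1
Delta = (5 - 2) * 1 mod 101 = 3
New hash = (75 + 3) mod 101 = 78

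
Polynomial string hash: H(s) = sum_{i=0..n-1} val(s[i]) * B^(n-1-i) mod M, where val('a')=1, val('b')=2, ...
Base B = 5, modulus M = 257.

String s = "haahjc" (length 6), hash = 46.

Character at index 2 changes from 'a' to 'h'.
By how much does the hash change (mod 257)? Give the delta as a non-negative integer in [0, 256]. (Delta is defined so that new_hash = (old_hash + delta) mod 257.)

Delta formula: (val(new) - val(old)) * B^(n-1-k) mod M
  val('h') - val('a') = 8 - 1 = 7
  B^(n-1-k) = 5^3 mod 257 = 125
  Delta = 7 * 125 mod 257 = 104

Answer: 104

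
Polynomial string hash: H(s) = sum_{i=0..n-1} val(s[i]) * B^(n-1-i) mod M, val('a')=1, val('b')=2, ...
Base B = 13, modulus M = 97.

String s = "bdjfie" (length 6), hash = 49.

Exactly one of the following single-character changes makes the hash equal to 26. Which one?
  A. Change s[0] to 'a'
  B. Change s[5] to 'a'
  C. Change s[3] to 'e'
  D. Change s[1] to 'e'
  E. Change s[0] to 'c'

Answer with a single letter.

Answer: E

Derivation:
Option A: s[0]='b'->'a', delta=(1-2)*13^5 mod 97 = 23, hash=49+23 mod 97 = 72
Option B: s[5]='e'->'a', delta=(1-5)*13^0 mod 97 = 93, hash=49+93 mod 97 = 45
Option C: s[3]='f'->'e', delta=(5-6)*13^2 mod 97 = 25, hash=49+25 mod 97 = 74
Option D: s[1]='d'->'e', delta=(5-4)*13^4 mod 97 = 43, hash=49+43 mod 97 = 92
Option E: s[0]='b'->'c', delta=(3-2)*13^5 mod 97 = 74, hash=49+74 mod 97 = 26 <-- target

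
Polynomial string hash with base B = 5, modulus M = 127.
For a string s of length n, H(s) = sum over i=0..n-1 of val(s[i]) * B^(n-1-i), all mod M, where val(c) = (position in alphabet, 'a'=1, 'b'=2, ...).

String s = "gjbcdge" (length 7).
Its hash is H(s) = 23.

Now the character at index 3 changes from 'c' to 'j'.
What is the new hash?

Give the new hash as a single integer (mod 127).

Answer: 9

Derivation:
val('c') = 3, val('j') = 10
Position k = 3, exponent = n-1-k = 3
B^3 mod M = 5^3 mod 127 = 125
Delta = (10 - 3) * 125 mod 127 = 113
New hash = (23 + 113) mod 127 = 9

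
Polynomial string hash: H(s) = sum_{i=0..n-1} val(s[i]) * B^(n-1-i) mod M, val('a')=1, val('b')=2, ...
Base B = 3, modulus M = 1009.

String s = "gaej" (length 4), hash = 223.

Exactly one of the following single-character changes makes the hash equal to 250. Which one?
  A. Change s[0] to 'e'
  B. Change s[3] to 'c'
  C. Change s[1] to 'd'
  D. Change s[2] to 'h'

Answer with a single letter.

Option A: s[0]='g'->'e', delta=(5-7)*3^3 mod 1009 = 955, hash=223+955 mod 1009 = 169
Option B: s[3]='j'->'c', delta=(3-10)*3^0 mod 1009 = 1002, hash=223+1002 mod 1009 = 216
Option C: s[1]='a'->'d', delta=(4-1)*3^2 mod 1009 = 27, hash=223+27 mod 1009 = 250 <-- target
Option D: s[2]='e'->'h', delta=(8-5)*3^1 mod 1009 = 9, hash=223+9 mod 1009 = 232

Answer: C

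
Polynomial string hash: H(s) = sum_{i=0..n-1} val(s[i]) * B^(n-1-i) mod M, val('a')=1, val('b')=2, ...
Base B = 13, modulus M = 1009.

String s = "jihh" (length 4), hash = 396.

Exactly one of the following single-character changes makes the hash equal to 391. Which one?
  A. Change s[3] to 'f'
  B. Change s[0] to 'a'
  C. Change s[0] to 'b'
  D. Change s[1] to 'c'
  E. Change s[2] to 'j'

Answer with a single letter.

Answer: D

Derivation:
Option A: s[3]='h'->'f', delta=(6-8)*13^0 mod 1009 = 1007, hash=396+1007 mod 1009 = 394
Option B: s[0]='j'->'a', delta=(1-10)*13^3 mod 1009 = 407, hash=396+407 mod 1009 = 803
Option C: s[0]='j'->'b', delta=(2-10)*13^3 mod 1009 = 586, hash=396+586 mod 1009 = 982
Option D: s[1]='i'->'c', delta=(3-9)*13^2 mod 1009 = 1004, hash=396+1004 mod 1009 = 391 <-- target
Option E: s[2]='h'->'j', delta=(10-8)*13^1 mod 1009 = 26, hash=396+26 mod 1009 = 422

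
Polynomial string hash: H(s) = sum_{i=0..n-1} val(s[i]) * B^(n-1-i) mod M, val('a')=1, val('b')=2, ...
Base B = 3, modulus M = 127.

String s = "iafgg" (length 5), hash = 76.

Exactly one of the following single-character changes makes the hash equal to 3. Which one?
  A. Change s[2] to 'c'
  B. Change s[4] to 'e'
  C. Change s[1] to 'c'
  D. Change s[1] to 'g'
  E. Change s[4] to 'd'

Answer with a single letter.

Option A: s[2]='f'->'c', delta=(3-6)*3^2 mod 127 = 100, hash=76+100 mod 127 = 49
Option B: s[4]='g'->'e', delta=(5-7)*3^0 mod 127 = 125, hash=76+125 mod 127 = 74
Option C: s[1]='a'->'c', delta=(3-1)*3^3 mod 127 = 54, hash=76+54 mod 127 = 3 <-- target
Option D: s[1]='a'->'g', delta=(7-1)*3^3 mod 127 = 35, hash=76+35 mod 127 = 111
Option E: s[4]='g'->'d', delta=(4-7)*3^0 mod 127 = 124, hash=76+124 mod 127 = 73

Answer: C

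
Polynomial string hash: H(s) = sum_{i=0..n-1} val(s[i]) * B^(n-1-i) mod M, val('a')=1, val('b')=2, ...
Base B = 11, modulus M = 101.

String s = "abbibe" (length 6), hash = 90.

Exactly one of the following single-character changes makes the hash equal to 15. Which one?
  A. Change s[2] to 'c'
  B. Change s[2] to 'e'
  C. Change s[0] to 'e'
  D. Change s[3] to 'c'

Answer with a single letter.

Answer: C

Derivation:
Option A: s[2]='b'->'c', delta=(3-2)*11^3 mod 101 = 18, hash=90+18 mod 101 = 7
Option B: s[2]='b'->'e', delta=(5-2)*11^3 mod 101 = 54, hash=90+54 mod 101 = 43
Option C: s[0]='a'->'e', delta=(5-1)*11^5 mod 101 = 26, hash=90+26 mod 101 = 15 <-- target
Option D: s[3]='i'->'c', delta=(3-9)*11^2 mod 101 = 82, hash=90+82 mod 101 = 71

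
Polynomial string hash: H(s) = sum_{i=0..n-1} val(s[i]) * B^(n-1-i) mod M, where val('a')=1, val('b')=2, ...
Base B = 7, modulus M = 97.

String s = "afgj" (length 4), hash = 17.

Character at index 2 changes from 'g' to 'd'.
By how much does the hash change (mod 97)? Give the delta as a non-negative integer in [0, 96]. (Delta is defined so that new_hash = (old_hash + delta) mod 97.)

Delta formula: (val(new) - val(old)) * B^(n-1-k) mod M
  val('d') - val('g') = 4 - 7 = -3
  B^(n-1-k) = 7^1 mod 97 = 7
  Delta = -3 * 7 mod 97 = 76

Answer: 76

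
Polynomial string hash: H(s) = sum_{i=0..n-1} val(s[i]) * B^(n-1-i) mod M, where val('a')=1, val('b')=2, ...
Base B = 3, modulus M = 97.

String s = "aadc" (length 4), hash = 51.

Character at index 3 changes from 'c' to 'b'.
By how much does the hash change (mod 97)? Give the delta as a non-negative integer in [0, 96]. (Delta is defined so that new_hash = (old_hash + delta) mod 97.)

Answer: 96

Derivation:
Delta formula: (val(new) - val(old)) * B^(n-1-k) mod M
  val('b') - val('c') = 2 - 3 = -1
  B^(n-1-k) = 3^0 mod 97 = 1
  Delta = -1 * 1 mod 97 = 96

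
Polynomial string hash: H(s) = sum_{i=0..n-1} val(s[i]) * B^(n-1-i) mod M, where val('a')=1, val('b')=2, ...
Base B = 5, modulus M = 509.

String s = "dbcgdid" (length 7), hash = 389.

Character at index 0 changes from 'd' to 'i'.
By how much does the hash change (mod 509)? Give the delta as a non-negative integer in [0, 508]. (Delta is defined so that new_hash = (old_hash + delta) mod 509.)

Delta formula: (val(new) - val(old)) * B^(n-1-k) mod M
  val('i') - val('d') = 9 - 4 = 5
  B^(n-1-k) = 5^6 mod 509 = 355
  Delta = 5 * 355 mod 509 = 248

Answer: 248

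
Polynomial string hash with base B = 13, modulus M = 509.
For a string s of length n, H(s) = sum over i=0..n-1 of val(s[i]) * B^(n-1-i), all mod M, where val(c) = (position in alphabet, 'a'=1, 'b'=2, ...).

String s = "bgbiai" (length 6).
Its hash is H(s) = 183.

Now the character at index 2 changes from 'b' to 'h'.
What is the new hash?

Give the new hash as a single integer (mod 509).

Answer: 131

Derivation:
val('b') = 2, val('h') = 8
Position k = 2, exponent = n-1-k = 3
B^3 mod M = 13^3 mod 509 = 161
Delta = (8 - 2) * 161 mod 509 = 457
New hash = (183 + 457) mod 509 = 131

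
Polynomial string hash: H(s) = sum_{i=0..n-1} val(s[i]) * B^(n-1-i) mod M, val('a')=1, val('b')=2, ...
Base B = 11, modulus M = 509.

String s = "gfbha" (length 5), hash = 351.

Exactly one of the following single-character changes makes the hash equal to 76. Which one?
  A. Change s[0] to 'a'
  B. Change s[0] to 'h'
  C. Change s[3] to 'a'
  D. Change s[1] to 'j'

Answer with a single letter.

Option A: s[0]='g'->'a', delta=(1-7)*11^4 mod 509 = 211, hash=351+211 mod 509 = 53
Option B: s[0]='g'->'h', delta=(8-7)*11^4 mod 509 = 389, hash=351+389 mod 509 = 231
Option C: s[3]='h'->'a', delta=(1-8)*11^1 mod 509 = 432, hash=351+432 mod 509 = 274
Option D: s[1]='f'->'j', delta=(10-6)*11^3 mod 509 = 234, hash=351+234 mod 509 = 76 <-- target

Answer: D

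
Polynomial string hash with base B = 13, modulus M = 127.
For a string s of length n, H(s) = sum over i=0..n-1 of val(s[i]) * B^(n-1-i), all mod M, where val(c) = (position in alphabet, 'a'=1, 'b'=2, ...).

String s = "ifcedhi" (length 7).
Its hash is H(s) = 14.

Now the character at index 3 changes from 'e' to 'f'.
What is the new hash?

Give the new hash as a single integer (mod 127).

Answer: 52

Derivation:
val('e') = 5, val('f') = 6
Position k = 3, exponent = n-1-k = 3
B^3 mod M = 13^3 mod 127 = 38
Delta = (6 - 5) * 38 mod 127 = 38
New hash = (14 + 38) mod 127 = 52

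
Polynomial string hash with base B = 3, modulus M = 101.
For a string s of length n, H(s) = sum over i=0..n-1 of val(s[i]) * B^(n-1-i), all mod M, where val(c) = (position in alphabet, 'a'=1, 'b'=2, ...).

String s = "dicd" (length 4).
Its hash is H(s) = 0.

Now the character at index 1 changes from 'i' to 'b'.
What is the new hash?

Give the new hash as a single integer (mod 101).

Answer: 38

Derivation:
val('i') = 9, val('b') = 2
Position k = 1, exponent = n-1-k = 2
B^2 mod M = 3^2 mod 101 = 9
Delta = (2 - 9) * 9 mod 101 = 38
New hash = (0 + 38) mod 101 = 38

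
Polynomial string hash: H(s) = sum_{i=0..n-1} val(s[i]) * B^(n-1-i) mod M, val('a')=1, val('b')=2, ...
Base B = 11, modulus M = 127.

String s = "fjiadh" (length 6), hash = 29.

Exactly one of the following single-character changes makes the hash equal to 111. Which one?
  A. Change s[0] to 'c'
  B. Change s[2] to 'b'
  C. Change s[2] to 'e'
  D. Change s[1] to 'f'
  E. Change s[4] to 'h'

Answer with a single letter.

Option A: s[0]='f'->'c', delta=(3-6)*11^5 mod 127 = 82, hash=29+82 mod 127 = 111 <-- target
Option B: s[2]='i'->'b', delta=(2-9)*11^3 mod 127 = 81, hash=29+81 mod 127 = 110
Option C: s[2]='i'->'e', delta=(5-9)*11^3 mod 127 = 10, hash=29+10 mod 127 = 39
Option D: s[1]='j'->'f', delta=(6-10)*11^4 mod 127 = 110, hash=29+110 mod 127 = 12
Option E: s[4]='d'->'h', delta=(8-4)*11^1 mod 127 = 44, hash=29+44 mod 127 = 73

Answer: A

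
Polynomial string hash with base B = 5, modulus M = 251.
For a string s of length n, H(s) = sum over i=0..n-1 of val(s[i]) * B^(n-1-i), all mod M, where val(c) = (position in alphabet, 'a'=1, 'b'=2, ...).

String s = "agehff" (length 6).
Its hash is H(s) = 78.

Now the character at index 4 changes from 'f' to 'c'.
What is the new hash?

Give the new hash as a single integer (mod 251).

val('f') = 6, val('c') = 3
Position k = 4, exponent = n-1-k = 1
B^1 mod M = 5^1 mod 251 = 5
Delta = (3 - 6) * 5 mod 251 = 236
New hash = (78 + 236) mod 251 = 63

Answer: 63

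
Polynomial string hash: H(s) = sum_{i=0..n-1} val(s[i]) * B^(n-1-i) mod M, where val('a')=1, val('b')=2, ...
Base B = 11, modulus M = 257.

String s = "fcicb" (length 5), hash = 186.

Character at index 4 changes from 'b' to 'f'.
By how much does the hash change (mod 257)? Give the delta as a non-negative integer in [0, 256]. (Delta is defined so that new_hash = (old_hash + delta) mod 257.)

Delta formula: (val(new) - val(old)) * B^(n-1-k) mod M
  val('f') - val('b') = 6 - 2 = 4
  B^(n-1-k) = 11^0 mod 257 = 1
  Delta = 4 * 1 mod 257 = 4

Answer: 4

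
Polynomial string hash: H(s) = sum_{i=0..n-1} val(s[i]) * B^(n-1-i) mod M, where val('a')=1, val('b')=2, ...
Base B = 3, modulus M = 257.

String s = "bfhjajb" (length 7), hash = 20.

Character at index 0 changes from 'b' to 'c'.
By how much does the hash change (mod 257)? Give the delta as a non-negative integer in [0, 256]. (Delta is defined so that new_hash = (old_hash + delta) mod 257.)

Delta formula: (val(new) - val(old)) * B^(n-1-k) mod M
  val('c') - val('b') = 3 - 2 = 1
  B^(n-1-k) = 3^6 mod 257 = 215
  Delta = 1 * 215 mod 257 = 215

Answer: 215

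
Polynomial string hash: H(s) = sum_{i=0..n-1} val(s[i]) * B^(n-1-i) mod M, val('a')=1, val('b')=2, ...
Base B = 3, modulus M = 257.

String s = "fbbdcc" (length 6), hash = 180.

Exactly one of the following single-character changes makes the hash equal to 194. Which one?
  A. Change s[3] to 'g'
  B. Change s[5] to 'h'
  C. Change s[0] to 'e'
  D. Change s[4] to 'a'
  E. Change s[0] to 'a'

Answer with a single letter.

Option A: s[3]='d'->'g', delta=(7-4)*3^2 mod 257 = 27, hash=180+27 mod 257 = 207
Option B: s[5]='c'->'h', delta=(8-3)*3^0 mod 257 = 5, hash=180+5 mod 257 = 185
Option C: s[0]='f'->'e', delta=(5-6)*3^5 mod 257 = 14, hash=180+14 mod 257 = 194 <-- target
Option D: s[4]='c'->'a', delta=(1-3)*3^1 mod 257 = 251, hash=180+251 mod 257 = 174
Option E: s[0]='f'->'a', delta=(1-6)*3^5 mod 257 = 70, hash=180+70 mod 257 = 250

Answer: C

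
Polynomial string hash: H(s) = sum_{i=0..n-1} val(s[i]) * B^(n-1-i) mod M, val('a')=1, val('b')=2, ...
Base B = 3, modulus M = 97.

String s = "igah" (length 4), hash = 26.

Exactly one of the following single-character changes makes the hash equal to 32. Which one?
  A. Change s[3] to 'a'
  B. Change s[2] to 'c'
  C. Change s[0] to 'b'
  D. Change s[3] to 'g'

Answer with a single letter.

Answer: B

Derivation:
Option A: s[3]='h'->'a', delta=(1-8)*3^0 mod 97 = 90, hash=26+90 mod 97 = 19
Option B: s[2]='a'->'c', delta=(3-1)*3^1 mod 97 = 6, hash=26+6 mod 97 = 32 <-- target
Option C: s[0]='i'->'b', delta=(2-9)*3^3 mod 97 = 5, hash=26+5 mod 97 = 31
Option D: s[3]='h'->'g', delta=(7-8)*3^0 mod 97 = 96, hash=26+96 mod 97 = 25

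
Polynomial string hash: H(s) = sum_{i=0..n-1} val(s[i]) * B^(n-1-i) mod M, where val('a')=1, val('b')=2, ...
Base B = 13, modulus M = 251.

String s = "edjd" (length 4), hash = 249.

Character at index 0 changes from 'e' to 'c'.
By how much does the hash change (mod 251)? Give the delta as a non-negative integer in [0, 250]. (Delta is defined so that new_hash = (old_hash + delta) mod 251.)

Delta formula: (val(new) - val(old)) * B^(n-1-k) mod M
  val('c') - val('e') = 3 - 5 = -2
  B^(n-1-k) = 13^3 mod 251 = 189
  Delta = -2 * 189 mod 251 = 124

Answer: 124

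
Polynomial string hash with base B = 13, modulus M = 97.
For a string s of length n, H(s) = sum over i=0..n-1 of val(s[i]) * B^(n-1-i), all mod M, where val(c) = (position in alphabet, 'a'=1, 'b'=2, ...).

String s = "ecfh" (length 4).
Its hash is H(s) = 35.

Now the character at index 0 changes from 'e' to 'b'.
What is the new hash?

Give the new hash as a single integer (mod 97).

val('e') = 5, val('b') = 2
Position k = 0, exponent = n-1-k = 3
B^3 mod M = 13^3 mod 97 = 63
Delta = (2 - 5) * 63 mod 97 = 5
New hash = (35 + 5) mod 97 = 40

Answer: 40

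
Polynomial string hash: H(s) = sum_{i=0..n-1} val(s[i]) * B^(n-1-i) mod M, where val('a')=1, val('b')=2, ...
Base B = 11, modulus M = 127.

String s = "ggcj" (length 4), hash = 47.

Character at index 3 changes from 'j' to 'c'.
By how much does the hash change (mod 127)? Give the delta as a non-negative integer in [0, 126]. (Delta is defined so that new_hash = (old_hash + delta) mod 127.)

Delta formula: (val(new) - val(old)) * B^(n-1-k) mod M
  val('c') - val('j') = 3 - 10 = -7
  B^(n-1-k) = 11^0 mod 127 = 1
  Delta = -7 * 1 mod 127 = 120

Answer: 120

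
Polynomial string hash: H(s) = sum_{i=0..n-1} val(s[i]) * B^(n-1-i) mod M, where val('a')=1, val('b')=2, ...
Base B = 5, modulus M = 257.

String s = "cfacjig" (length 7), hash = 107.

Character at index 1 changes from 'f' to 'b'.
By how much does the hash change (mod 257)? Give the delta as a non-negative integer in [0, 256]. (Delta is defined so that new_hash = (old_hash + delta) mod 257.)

Delta formula: (val(new) - val(old)) * B^(n-1-k) mod M
  val('b') - val('f') = 2 - 6 = -4
  B^(n-1-k) = 5^5 mod 257 = 41
  Delta = -4 * 41 mod 257 = 93

Answer: 93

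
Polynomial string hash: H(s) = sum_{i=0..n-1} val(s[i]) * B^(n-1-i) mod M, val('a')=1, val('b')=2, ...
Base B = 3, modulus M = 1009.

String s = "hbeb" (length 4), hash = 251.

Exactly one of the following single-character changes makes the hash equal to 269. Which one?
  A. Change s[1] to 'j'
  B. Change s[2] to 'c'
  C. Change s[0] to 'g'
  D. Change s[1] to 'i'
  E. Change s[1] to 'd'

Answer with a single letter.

Option A: s[1]='b'->'j', delta=(10-2)*3^2 mod 1009 = 72, hash=251+72 mod 1009 = 323
Option B: s[2]='e'->'c', delta=(3-5)*3^1 mod 1009 = 1003, hash=251+1003 mod 1009 = 245
Option C: s[0]='h'->'g', delta=(7-8)*3^3 mod 1009 = 982, hash=251+982 mod 1009 = 224
Option D: s[1]='b'->'i', delta=(9-2)*3^2 mod 1009 = 63, hash=251+63 mod 1009 = 314
Option E: s[1]='b'->'d', delta=(4-2)*3^2 mod 1009 = 18, hash=251+18 mod 1009 = 269 <-- target

Answer: E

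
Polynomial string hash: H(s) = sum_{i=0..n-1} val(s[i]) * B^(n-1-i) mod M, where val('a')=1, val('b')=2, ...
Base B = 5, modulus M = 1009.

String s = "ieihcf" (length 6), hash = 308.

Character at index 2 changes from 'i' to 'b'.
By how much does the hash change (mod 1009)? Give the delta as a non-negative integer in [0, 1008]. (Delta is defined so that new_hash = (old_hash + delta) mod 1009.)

Answer: 134

Derivation:
Delta formula: (val(new) - val(old)) * B^(n-1-k) mod M
  val('b') - val('i') = 2 - 9 = -7
  B^(n-1-k) = 5^3 mod 1009 = 125
  Delta = -7 * 125 mod 1009 = 134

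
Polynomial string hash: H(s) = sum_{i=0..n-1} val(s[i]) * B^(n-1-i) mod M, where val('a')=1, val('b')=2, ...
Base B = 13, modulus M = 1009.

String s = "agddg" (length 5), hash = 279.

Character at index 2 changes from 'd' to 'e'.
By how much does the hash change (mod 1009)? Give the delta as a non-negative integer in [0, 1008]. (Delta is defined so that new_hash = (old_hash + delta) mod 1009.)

Delta formula: (val(new) - val(old)) * B^(n-1-k) mod M
  val('e') - val('d') = 5 - 4 = 1
  B^(n-1-k) = 13^2 mod 1009 = 169
  Delta = 1 * 169 mod 1009 = 169

Answer: 169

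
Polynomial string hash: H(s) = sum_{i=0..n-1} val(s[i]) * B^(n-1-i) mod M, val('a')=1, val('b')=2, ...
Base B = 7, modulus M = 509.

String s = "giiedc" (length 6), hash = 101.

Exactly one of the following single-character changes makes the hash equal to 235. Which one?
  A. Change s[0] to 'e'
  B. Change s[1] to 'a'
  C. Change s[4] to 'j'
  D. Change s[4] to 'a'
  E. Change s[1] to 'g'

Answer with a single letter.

Option A: s[0]='g'->'e', delta=(5-7)*7^5 mod 509 = 489, hash=101+489 mod 509 = 81
Option B: s[1]='i'->'a', delta=(1-9)*7^4 mod 509 = 134, hash=101+134 mod 509 = 235 <-- target
Option C: s[4]='d'->'j', delta=(10-4)*7^1 mod 509 = 42, hash=101+42 mod 509 = 143
Option D: s[4]='d'->'a', delta=(1-4)*7^1 mod 509 = 488, hash=101+488 mod 509 = 80
Option E: s[1]='i'->'g', delta=(7-9)*7^4 mod 509 = 288, hash=101+288 mod 509 = 389

Answer: B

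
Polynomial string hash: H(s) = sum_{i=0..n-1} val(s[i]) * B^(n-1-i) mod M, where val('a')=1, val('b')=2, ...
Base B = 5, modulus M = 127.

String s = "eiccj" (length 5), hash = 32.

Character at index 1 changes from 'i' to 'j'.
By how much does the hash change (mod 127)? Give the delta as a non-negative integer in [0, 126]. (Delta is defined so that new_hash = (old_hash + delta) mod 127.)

Answer: 125

Derivation:
Delta formula: (val(new) - val(old)) * B^(n-1-k) mod M
  val('j') - val('i') = 10 - 9 = 1
  B^(n-1-k) = 5^3 mod 127 = 125
  Delta = 1 * 125 mod 127 = 125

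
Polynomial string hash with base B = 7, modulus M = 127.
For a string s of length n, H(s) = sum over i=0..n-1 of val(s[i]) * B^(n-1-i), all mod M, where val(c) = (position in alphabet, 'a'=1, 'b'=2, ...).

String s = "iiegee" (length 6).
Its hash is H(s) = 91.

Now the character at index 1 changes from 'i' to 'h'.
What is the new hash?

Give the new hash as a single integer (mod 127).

Answer: 103

Derivation:
val('i') = 9, val('h') = 8
Position k = 1, exponent = n-1-k = 4
B^4 mod M = 7^4 mod 127 = 115
Delta = (8 - 9) * 115 mod 127 = 12
New hash = (91 + 12) mod 127 = 103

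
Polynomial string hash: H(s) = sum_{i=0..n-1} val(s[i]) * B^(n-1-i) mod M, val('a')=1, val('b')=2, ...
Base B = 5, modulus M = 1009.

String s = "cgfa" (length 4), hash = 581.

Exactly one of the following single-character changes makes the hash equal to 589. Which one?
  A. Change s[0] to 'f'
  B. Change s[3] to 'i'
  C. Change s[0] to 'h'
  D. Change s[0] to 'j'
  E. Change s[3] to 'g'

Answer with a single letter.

Option A: s[0]='c'->'f', delta=(6-3)*5^3 mod 1009 = 375, hash=581+375 mod 1009 = 956
Option B: s[3]='a'->'i', delta=(9-1)*5^0 mod 1009 = 8, hash=581+8 mod 1009 = 589 <-- target
Option C: s[0]='c'->'h', delta=(8-3)*5^3 mod 1009 = 625, hash=581+625 mod 1009 = 197
Option D: s[0]='c'->'j', delta=(10-3)*5^3 mod 1009 = 875, hash=581+875 mod 1009 = 447
Option E: s[3]='a'->'g', delta=(7-1)*5^0 mod 1009 = 6, hash=581+6 mod 1009 = 587

Answer: B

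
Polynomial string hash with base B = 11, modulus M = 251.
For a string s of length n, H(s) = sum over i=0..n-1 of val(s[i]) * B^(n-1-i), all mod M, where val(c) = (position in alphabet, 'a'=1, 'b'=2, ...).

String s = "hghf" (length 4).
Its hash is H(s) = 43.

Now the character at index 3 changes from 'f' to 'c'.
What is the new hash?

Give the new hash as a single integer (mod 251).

val('f') = 6, val('c') = 3
Position k = 3, exponent = n-1-k = 0
B^0 mod M = 11^0 mod 251 = 1
Delta = (3 - 6) * 1 mod 251 = 248
New hash = (43 + 248) mod 251 = 40

Answer: 40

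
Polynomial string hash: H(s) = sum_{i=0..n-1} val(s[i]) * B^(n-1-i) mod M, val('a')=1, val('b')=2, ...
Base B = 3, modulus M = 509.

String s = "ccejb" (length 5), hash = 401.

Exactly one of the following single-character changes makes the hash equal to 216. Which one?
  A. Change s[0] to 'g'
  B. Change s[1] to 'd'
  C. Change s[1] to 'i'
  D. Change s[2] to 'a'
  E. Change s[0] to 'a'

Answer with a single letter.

Answer: A

Derivation:
Option A: s[0]='c'->'g', delta=(7-3)*3^4 mod 509 = 324, hash=401+324 mod 509 = 216 <-- target
Option B: s[1]='c'->'d', delta=(4-3)*3^3 mod 509 = 27, hash=401+27 mod 509 = 428
Option C: s[1]='c'->'i', delta=(9-3)*3^3 mod 509 = 162, hash=401+162 mod 509 = 54
Option D: s[2]='e'->'a', delta=(1-5)*3^2 mod 509 = 473, hash=401+473 mod 509 = 365
Option E: s[0]='c'->'a', delta=(1-3)*3^4 mod 509 = 347, hash=401+347 mod 509 = 239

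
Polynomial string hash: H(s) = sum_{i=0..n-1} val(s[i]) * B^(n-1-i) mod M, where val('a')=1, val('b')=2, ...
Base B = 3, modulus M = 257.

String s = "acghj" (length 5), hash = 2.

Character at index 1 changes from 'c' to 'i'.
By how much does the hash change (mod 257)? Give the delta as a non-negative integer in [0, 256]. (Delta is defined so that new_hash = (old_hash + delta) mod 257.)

Answer: 162

Derivation:
Delta formula: (val(new) - val(old)) * B^(n-1-k) mod M
  val('i') - val('c') = 9 - 3 = 6
  B^(n-1-k) = 3^3 mod 257 = 27
  Delta = 6 * 27 mod 257 = 162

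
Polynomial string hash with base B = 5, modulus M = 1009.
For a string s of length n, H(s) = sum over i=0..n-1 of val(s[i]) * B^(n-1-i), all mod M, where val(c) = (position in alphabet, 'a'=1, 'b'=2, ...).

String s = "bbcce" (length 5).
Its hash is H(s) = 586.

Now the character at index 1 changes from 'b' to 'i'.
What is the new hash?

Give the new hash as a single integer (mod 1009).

Answer: 452

Derivation:
val('b') = 2, val('i') = 9
Position k = 1, exponent = n-1-k = 3
B^3 mod M = 5^3 mod 1009 = 125
Delta = (9 - 2) * 125 mod 1009 = 875
New hash = (586 + 875) mod 1009 = 452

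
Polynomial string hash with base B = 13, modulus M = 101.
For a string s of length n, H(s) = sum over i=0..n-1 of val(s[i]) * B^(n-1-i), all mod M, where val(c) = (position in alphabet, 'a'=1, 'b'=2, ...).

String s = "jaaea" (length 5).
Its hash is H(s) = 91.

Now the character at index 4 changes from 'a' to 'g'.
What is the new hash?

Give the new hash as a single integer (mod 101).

Answer: 97

Derivation:
val('a') = 1, val('g') = 7
Position k = 4, exponent = n-1-k = 0
B^0 mod M = 13^0 mod 101 = 1
Delta = (7 - 1) * 1 mod 101 = 6
New hash = (91 + 6) mod 101 = 97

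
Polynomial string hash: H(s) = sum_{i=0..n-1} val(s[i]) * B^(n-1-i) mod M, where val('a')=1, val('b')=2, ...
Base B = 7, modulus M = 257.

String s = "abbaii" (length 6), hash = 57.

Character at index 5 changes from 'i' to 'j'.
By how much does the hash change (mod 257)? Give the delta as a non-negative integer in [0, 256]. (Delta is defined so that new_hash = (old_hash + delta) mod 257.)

Delta formula: (val(new) - val(old)) * B^(n-1-k) mod M
  val('j') - val('i') = 10 - 9 = 1
  B^(n-1-k) = 7^0 mod 257 = 1
  Delta = 1 * 1 mod 257 = 1

Answer: 1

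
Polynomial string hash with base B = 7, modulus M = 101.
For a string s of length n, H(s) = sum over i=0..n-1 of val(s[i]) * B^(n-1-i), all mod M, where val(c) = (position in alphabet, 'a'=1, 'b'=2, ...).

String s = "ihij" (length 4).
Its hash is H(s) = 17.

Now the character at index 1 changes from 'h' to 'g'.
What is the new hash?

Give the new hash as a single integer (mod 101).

val('h') = 8, val('g') = 7
Position k = 1, exponent = n-1-k = 2
B^2 mod M = 7^2 mod 101 = 49
Delta = (7 - 8) * 49 mod 101 = 52
New hash = (17 + 52) mod 101 = 69

Answer: 69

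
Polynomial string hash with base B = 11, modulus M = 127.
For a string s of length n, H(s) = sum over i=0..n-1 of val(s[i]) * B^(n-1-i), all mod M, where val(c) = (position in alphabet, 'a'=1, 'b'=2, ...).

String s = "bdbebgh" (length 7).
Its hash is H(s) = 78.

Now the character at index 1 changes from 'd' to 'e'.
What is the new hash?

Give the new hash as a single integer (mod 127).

val('d') = 4, val('e') = 5
Position k = 1, exponent = n-1-k = 5
B^5 mod M = 11^5 mod 127 = 15
Delta = (5 - 4) * 15 mod 127 = 15
New hash = (78 + 15) mod 127 = 93

Answer: 93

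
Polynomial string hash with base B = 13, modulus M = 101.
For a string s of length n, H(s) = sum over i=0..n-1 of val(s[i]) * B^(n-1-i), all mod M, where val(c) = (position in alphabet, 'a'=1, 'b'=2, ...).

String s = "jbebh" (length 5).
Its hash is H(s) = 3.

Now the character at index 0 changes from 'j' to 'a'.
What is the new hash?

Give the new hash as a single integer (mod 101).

Answer: 100

Derivation:
val('j') = 10, val('a') = 1
Position k = 0, exponent = n-1-k = 4
B^4 mod M = 13^4 mod 101 = 79
Delta = (1 - 10) * 79 mod 101 = 97
New hash = (3 + 97) mod 101 = 100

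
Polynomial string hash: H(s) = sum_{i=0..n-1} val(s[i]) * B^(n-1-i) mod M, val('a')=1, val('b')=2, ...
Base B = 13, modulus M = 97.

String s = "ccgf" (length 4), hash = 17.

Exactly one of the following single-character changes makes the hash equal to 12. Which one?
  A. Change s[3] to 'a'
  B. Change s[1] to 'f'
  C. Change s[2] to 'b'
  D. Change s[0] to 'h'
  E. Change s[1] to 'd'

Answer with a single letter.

Option A: s[3]='f'->'a', delta=(1-6)*13^0 mod 97 = 92, hash=17+92 mod 97 = 12 <-- target
Option B: s[1]='c'->'f', delta=(6-3)*13^2 mod 97 = 22, hash=17+22 mod 97 = 39
Option C: s[2]='g'->'b', delta=(2-7)*13^1 mod 97 = 32, hash=17+32 mod 97 = 49
Option D: s[0]='c'->'h', delta=(8-3)*13^3 mod 97 = 24, hash=17+24 mod 97 = 41
Option E: s[1]='c'->'d', delta=(4-3)*13^2 mod 97 = 72, hash=17+72 mod 97 = 89

Answer: A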